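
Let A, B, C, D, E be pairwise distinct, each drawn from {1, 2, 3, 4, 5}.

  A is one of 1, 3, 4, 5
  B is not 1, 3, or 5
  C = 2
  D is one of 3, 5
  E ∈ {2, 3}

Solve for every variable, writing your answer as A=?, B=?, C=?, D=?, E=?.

C's domain is down to {2}, so C = 2. Eliminate 2 elsewhere: B, E.
E's domain is down to {3}, so E = 3. Eliminate 3 elsewhere: A, D.
B must be 4 (only option left). Strike 4 from A.
D must be 5 (only option left). Remove 5 from A.
That leaves A = 1.

A=1, B=4, C=2, D=5, E=3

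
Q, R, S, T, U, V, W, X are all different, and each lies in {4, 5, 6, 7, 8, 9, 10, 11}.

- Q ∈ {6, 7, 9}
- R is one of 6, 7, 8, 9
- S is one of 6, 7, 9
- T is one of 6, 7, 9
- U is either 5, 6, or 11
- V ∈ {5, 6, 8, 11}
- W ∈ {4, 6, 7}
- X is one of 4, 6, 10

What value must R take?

The 8 variables draw from only 8 values {4, 5, 6, 7, 8, 9, 10, 11}, so each is used; only X can be 10, hence X = 10.
The 7 still-open variables together cover exactly {4, 5, 6, 7, 8, 9, 11} — 7 values for 7 variables — and 4 appears only in W's list, so W = 4.
Q, S, T between them cover only {6, 7, 9} — a naked triple. Remove those values from R, U, V.
So R = 8.

8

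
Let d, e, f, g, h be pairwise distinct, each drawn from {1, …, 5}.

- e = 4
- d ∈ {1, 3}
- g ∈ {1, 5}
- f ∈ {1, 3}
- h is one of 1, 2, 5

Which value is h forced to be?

e must be 4 (only option left).
Among the 4 still-open variables, 2 fits only h (and all 4 values in {1, 2, 3, 5} must be used), so h = 2.

2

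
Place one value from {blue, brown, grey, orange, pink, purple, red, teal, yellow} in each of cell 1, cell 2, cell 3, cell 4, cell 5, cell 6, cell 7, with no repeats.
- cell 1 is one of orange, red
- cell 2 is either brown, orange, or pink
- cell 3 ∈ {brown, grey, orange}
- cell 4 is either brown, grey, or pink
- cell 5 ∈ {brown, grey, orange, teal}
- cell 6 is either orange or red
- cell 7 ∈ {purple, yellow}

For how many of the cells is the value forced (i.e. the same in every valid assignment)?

1

cell 1 and cell 6 share exactly the 2 values {orange, red}; by pigeonhole those values go to them, so strike orange, red from cell 2, cell 3, cell 5.
cell 2, cell 3, cell 4 share exactly the 3 values {brown, grey, pink}; by pigeonhole those values go to them, so strike brown, grey, pink from cell 5.
cell 5 must be teal (only option left).
Determined: cell 5=teal. The other cells each still have more than one consistent value. That makes 1.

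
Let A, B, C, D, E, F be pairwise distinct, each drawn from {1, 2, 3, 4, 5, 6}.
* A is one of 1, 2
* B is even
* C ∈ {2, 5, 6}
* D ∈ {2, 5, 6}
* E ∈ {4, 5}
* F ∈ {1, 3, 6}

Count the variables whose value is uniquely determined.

2

The 6 variables draw from only 6 values {1, 2, 3, 4, 5, 6}, so each is used; only F can be 3, hence F = 3.
Among the 5 still-open variables, 1 fits only A (and all 5 values in {1, 2, 4, 5, 6} must be used), so A = 1.
Determined: A=1, F=3. The other variables each still have more than one consistent value. That makes 2.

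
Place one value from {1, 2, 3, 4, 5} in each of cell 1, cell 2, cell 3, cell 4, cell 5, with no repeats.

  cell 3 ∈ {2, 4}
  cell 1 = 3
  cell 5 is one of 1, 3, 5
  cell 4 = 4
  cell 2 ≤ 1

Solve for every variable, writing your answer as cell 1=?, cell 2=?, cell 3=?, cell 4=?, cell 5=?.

cell 1 must be 3 (only option left). So cell 5 can't be 3.
cell 2's domain is down to {1}, so cell 2 = 1. So cell 5 can't be 1.
cell 4's domain is down to {4}, so cell 4 = 4. Remove 4 from cell 3.
cell 5 must be 5 (only option left).
cell 3 must be 2 (only option left).

cell 1=3, cell 2=1, cell 3=2, cell 4=4, cell 5=5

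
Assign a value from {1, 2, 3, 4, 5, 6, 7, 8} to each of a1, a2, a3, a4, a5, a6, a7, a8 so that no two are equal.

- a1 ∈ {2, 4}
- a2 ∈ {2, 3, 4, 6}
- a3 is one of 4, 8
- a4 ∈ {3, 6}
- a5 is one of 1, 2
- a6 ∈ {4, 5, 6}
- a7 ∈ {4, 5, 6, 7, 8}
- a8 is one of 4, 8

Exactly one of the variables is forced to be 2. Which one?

The 8 variables draw from only 8 values {1, 2, 3, 4, 5, 6, 7, 8}, so each is used; only a5 can be 1, hence a5 = 1.
Among the 7 still-open variables, 7 fits only a7 (and all 7 values in {2, 3, 4, 5, 6, 7, 8} must be used), so a7 = 7.
The 6 still-open variables together cover exactly {2, 3, 4, 5, 6, 8} — 6 values for 6 variables — and 5 appears only in a6's list, so a6 = 5.
a3 and a8 share exactly the 2 values {4, 8}; by pigeonhole those values go to them, so strike 4, 8 from a1, a2.

a1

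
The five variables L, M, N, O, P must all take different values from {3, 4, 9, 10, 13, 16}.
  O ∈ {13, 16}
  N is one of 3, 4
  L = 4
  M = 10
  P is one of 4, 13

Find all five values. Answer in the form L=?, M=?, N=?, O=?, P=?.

L=4, M=10, N=3, O=16, P=13

L must be 4 (only option left). Strike 4 from N, P.
M's domain is down to {10}, so M = 10.
N's domain is down to {3}, so N = 3.
P's domain is down to {13}, so P = 13. So O can't be 13.
That leaves O = 16.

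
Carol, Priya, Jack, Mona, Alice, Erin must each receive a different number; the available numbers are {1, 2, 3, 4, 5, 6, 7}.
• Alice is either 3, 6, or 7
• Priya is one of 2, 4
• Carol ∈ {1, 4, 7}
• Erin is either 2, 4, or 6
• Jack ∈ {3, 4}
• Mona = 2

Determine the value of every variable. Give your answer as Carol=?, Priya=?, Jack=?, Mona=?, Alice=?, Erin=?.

Mona must be 2 (only option left). Strike 2 from Priya, Erin.
That leaves Priya = 4. Remove 4 from Carol, Jack, Erin.
Jack's domain is down to {3}, so Jack = 3. Strike 3 from Alice.
Erin's domain is down to {6}, so Erin = 6. Remove 6 from Alice.
That leaves Alice = 7. So Carol can't be 7.
Carol must be 1 (only option left).

Carol=1, Priya=4, Jack=3, Mona=2, Alice=7, Erin=6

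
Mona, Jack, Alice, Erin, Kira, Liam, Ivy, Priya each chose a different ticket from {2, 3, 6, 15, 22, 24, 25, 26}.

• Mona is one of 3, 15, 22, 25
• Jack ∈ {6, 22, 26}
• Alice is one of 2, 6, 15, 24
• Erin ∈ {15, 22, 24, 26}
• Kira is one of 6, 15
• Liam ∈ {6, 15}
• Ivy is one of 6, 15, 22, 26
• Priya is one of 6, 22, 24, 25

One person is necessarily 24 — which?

Erin

The 8 variables draw from only 8 values {2, 3, 6, 15, 22, 24, 25, 26}, so each is used; only Alice can be 2, hence Alice = 2.
The 7 still-open variables together cover exactly {3, 6, 15, 22, 24, 25, 26} — 7 values for 7 variables — and 3 appears only in Mona's list, so Mona = 3.
The 6 still-open variables together cover exactly {6, 15, 22, 24, 25, 26} — 6 values for 6 variables — and 25 appears only in Priya's list, so Priya = 25.
The 5 still-open variables together cover exactly {6, 15, 22, 24, 26} — 5 values for 5 variables — and 24 appears only in Erin's list, so Erin = 24.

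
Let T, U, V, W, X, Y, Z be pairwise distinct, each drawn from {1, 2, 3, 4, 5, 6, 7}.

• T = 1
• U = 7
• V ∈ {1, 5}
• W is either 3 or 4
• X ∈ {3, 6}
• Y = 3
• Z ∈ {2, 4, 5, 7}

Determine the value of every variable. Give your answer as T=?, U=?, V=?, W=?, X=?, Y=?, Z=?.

T has just one choice, so T = 1. So V can't be 1.
U's domain is down to {7}, so U = 7. Strike 7 from Z.
That leaves V = 5. Strike 5 from Z.
Y has just one choice, so Y = 3. Remove 3 from W, X.
W has just one choice, so W = 4. Strike 4 from Z.
X has just one choice, so X = 6.
That leaves Z = 2.

T=1, U=7, V=5, W=4, X=6, Y=3, Z=2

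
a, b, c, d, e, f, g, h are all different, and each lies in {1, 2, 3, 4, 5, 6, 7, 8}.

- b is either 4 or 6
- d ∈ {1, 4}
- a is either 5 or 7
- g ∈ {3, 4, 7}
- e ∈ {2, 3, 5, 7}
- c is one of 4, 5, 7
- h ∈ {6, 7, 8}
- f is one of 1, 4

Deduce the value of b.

6

The 8 variables together cover exactly {1, 2, 3, 4, 5, 6, 7, 8} — 8 values for 8 variables — and 2 appears only in e's list, so e = 2.
The 7 still-open variables together cover exactly {1, 3, 4, 5, 6, 7, 8} — 7 values for 7 variables — and 3 appears only in g's list, so g = 3.
The 6 still-open variables draw from only 6 values {1, 4, 5, 6, 7, 8}, so each is used; only h can be 8, hence h = 8.
The 5 still-open variables together cover exactly {1, 4, 5, 6, 7} — 5 values for 5 variables — and 6 appears only in b's list, so b = 6.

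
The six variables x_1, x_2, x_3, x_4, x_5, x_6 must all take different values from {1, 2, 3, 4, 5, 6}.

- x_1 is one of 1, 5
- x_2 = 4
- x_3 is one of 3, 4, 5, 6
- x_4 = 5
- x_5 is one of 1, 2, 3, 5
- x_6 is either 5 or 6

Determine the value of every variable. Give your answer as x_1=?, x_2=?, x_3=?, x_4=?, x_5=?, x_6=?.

x_1=1, x_2=4, x_3=3, x_4=5, x_5=2, x_6=6

x_2 has just one choice, so x_2 = 4. Remove 4 from x_3.
x_4's domain is down to {5}, so x_4 = 5. Eliminate 5 elsewhere: x_1, x_3, x_5, x_6.
x_6 has just one choice, so x_6 = 6. So x_3 can't be 6.
x_1's domain is down to {1}, so x_1 = 1. Eliminate 1 elsewhere: x_5.
x_3 must be 3 (only option left). Remove 3 from x_5.
That leaves x_5 = 2.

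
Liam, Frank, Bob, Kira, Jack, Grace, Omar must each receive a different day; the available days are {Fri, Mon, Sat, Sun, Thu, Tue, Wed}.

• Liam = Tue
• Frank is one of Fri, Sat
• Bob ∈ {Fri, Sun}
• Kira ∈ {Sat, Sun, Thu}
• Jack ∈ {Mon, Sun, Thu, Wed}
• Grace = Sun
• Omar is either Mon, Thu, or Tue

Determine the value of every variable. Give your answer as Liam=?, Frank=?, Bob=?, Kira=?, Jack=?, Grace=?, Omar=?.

Liam must be Tue (only option left). Remove Tue from Omar.
Grace has just one choice, so Grace = Sun. Remove Sun from Bob, Kira, Jack.
Bob's domain is down to {Fri}, so Bob = Fri. Remove Fri from Frank.
Frank must be Sat (only option left). So Kira can't be Sat.
Kira must be Thu (only option left). Eliminate Thu elsewhere: Jack, Omar.
That leaves Omar = Mon. Strike Mon from Jack.
That leaves Jack = Wed.

Liam=Tue, Frank=Sat, Bob=Fri, Kira=Thu, Jack=Wed, Grace=Sun, Omar=Mon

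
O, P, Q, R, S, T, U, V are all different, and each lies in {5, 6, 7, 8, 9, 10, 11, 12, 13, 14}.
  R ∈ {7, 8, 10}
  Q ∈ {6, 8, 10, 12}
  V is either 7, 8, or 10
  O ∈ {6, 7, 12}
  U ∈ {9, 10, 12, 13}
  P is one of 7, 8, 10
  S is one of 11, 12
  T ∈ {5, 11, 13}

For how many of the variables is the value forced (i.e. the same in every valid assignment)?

1

The 3 variables P, R, V are confined to {7, 8, 10}, which locks those values in; drop them from O, Q, U.
The 2 variables O and Q are confined to {6, 12}, which locks those values in; drop them from S, U.
S must be 11 (only option left). Remove 11 from T.
Determined: S=11. The other variables each still have more than one consistent value. That makes 1.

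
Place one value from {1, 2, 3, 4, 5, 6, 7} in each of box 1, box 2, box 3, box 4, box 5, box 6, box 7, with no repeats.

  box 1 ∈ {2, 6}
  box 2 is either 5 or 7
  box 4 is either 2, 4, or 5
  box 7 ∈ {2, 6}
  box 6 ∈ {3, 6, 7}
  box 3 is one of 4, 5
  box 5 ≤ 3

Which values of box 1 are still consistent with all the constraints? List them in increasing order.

2, 6

Among the 7 variables, 1 fits only box 5 (and all 7 values in {1, 2, 3, 4, 5, 6, 7} must be used), so box 5 = 1.
The 6 still-open variables together cover exactly {2, 3, 4, 5, 6, 7} — 6 values for 6 variables — and 3 appears only in box 6's list, so box 6 = 3.
The 5 still-open variables draw from only 5 values {2, 4, 5, 6, 7}, so each is used; only box 2 can be 7, hence box 2 = 7.
box 1 and box 7 share exactly the 2 values {2, 6}; by pigeonhole those values go to them, so strike 2, 6 from box 4.
No further eliminations apply; box 1 can still be any of 2, 6.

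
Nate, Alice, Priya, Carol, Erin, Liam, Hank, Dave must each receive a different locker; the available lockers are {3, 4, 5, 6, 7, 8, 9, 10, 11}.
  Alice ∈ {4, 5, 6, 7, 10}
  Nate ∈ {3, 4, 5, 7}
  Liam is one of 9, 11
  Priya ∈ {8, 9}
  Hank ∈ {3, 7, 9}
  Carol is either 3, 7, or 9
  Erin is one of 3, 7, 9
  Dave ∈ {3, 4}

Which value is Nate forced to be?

5

The 3 variables Carol, Erin, Hank are confined to {3, 7, 9}, which locks those values in; drop them from Nate, Alice, Priya, Liam, Dave.
That leaves Priya = 8.
That leaves Liam = 11.
Dave must be 4 (only option left). Remove 4 from Nate, Alice.
So Nate = 5.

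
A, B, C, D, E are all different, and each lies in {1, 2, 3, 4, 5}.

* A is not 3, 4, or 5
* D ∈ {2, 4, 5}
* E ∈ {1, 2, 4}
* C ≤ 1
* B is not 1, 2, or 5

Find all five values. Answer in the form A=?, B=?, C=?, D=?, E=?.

A=2, B=3, C=1, D=5, E=4

C has just one choice, so C = 1. Remove 1 from A, E.
A must be 2 (only option left). Strike 2 from D, E.
E has just one choice, so E = 4. So B, D can't be 4.
That leaves B = 3.
D must be 5 (only option left).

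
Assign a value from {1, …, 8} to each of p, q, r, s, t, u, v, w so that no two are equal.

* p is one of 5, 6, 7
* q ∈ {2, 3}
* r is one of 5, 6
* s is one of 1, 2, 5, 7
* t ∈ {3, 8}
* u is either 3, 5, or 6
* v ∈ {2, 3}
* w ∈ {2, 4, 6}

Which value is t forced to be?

8

Among the 8 variables, 1 fits only s (and all 8 values in {1, 2, 3, 4, 5, 6, 7, 8} must be used), so s = 1.
The 7 still-open variables draw from only 7 values {2, 3, 4, 5, 6, 7, 8}, so each is used; only w can be 4, hence w = 4.
The 6 still-open variables draw from only 6 values {2, 3, 5, 6, 7, 8}, so each is used; only p can be 7, hence p = 7.
Among the 5 still-open variables, 8 fits only t (and all 5 values in {2, 3, 5, 6, 8} must be used), so t = 8.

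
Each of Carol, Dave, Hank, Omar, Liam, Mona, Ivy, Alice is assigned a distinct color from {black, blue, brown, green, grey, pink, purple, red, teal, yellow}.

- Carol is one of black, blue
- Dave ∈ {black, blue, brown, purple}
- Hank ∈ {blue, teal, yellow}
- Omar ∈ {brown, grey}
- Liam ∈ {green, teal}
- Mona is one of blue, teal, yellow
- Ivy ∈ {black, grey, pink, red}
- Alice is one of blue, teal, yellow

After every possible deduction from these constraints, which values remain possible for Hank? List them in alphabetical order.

blue, teal, yellow

Hank, Mona, Alice between them cover only {blue, teal, yellow} — a naked triple. Remove those values from Carol, Dave, Liam.
Carol's domain is down to {black}, so Carol = black. Eliminate black elsewhere: Dave, Ivy.
Liam must be green (only option left).
No further eliminations apply; Hank can still be any of blue, teal, yellow.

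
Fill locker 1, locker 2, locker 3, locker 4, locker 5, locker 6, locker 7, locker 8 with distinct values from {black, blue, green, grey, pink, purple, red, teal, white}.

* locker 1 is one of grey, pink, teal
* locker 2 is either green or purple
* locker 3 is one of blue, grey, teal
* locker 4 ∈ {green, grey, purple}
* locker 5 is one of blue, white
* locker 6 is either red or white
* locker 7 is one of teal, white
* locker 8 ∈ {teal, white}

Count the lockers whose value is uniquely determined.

Among the 8 variables, pink fits only locker 1 (and all 8 values in {blue, green, grey, pink, purple, red, teal, white} must be used), so locker 1 = pink.
The 7 still-open variables together cover exactly {blue, green, grey, purple, red, teal, white} — 7 values for 7 variables — and red appears only in locker 6's list, so locker 6 = red.
The 2 variables locker 7 and locker 8 are confined to {teal, white}, which locks those values in; drop them from locker 3, locker 5.
locker 5 has just one choice, so locker 5 = blue. Remove blue from locker 3.
That leaves locker 3 = grey. Remove grey from locker 4.
Determined: locker 1=pink, locker 3=grey, locker 5=blue, locker 6=red. The other lockers each still have more than one consistent value. That makes 4.

4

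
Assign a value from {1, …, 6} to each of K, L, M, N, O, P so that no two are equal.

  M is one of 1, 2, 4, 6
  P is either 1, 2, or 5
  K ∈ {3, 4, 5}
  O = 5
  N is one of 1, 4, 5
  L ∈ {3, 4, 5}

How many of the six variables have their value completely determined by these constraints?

O's domain is down to {5}, so O = 5. So K, L, N, P can't be 5.
The 5 still-open variables together cover exactly {1, 2, 3, 4, 6} — 5 values for 5 variables — and 6 appears only in M's list, so M = 6.
The 4 still-open variables draw from only 4 values {1, 2, 3, 4}, so each is used; only P can be 2, hence P = 2.
The 3 still-open variables draw from only 3 values {1, 3, 4}, so each is used; only N can be 1, hence N = 1.
Determined: M=6, N=1, O=5, P=2. The other variables each still have more than one consistent value. That makes 4.

4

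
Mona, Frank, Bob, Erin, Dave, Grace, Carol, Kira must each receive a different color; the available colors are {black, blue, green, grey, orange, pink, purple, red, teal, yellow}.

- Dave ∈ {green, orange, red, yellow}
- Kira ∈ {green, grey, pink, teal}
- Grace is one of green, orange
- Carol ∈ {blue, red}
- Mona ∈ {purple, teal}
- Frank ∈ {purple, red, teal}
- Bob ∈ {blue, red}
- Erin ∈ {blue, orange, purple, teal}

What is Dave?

yellow

The 2 variables Bob and Carol are confined to {blue, red}, which locks those values in; drop them from Frank, Erin, Dave.
Mona and Frank share exactly the 2 values {purple, teal}; by pigeonhole those values go to them, so strike purple, teal from Erin, Kira.
That leaves Erin = orange. Eliminate orange elsewhere: Dave, Grace.
Grace has just one choice, so Grace = green. So Dave, Kira can't be green.
So Dave = yellow.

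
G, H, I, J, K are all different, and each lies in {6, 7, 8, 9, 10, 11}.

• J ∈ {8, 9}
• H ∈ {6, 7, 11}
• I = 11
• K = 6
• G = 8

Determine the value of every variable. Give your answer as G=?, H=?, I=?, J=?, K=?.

G=8, H=7, I=11, J=9, K=6

G must be 8 (only option left). Remove 8 from J.
I must be 11 (only option left). So H can't be 11.
That leaves J = 9.
K has just one choice, so K = 6. So H can't be 6.
H has just one choice, so H = 7.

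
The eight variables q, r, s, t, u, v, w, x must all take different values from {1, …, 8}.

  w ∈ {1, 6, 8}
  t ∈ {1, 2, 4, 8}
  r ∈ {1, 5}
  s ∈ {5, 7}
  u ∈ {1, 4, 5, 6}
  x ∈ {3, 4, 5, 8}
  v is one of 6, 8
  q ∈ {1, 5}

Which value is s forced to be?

The 8 variables together cover exactly {1, 2, 3, 4, 5, 6, 7, 8} — 8 values for 8 variables — and 2 appears only in t's list, so t = 2.
Among the 7 still-open variables, 3 fits only x (and all 7 values in {1, 3, 4, 5, 6, 7, 8} must be used), so x = 3.
The 6 still-open variables draw from only 6 values {1, 4, 5, 6, 7, 8}, so each is used; only u can be 4, hence u = 4.
Among the 5 still-open variables, 7 fits only s (and all 5 values in {1, 5, 6, 7, 8} must be used), so s = 7.

7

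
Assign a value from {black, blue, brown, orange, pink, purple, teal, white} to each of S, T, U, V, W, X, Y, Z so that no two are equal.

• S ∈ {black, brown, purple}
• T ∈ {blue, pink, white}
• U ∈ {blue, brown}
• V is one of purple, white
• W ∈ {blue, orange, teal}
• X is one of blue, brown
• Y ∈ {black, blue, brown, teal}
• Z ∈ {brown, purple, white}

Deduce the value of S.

black

The 8 variables together cover exactly {black, blue, brown, orange, pink, purple, teal, white} — 8 values for 8 variables — and orange appears only in W's list, so W = orange.
The 7 still-open variables together cover exactly {black, blue, brown, pink, purple, teal, white} — 7 values for 7 variables — and pink appears only in T's list, so T = pink.
The 6 still-open variables draw from only 6 values {black, blue, brown, purple, teal, white}, so each is used; only Y can be teal, hence Y = teal.
The 5 still-open variables draw from only 5 values {black, blue, brown, purple, white}, so each is used; only S can be black, hence S = black.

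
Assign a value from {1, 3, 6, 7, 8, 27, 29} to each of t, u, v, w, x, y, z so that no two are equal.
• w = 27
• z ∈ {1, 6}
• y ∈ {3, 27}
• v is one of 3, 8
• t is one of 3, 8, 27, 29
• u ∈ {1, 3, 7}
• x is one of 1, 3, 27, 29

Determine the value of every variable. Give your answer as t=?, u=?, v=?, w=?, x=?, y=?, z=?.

w's domain is down to {27}, so w = 27. So t, x, y can't be 27.
y must be 3 (only option left). Strike 3 from t, u, v, x.
v's domain is down to {8}, so v = 8. Remove 8 from t.
t's domain is down to {29}, so t = 29. So x can't be 29.
x's domain is down to {1}, so x = 1. Strike 1 from u, z.
That leaves z = 6.
u has just one choice, so u = 7.

t=29, u=7, v=8, w=27, x=1, y=3, z=6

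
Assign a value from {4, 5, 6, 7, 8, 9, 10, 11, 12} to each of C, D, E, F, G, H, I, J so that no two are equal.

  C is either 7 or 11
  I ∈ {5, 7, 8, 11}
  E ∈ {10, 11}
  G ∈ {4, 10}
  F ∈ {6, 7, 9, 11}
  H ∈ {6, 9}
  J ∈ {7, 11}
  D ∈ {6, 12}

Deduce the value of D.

12

C and J between them cover only {7, 11} — a naked pair. Remove those values from E, F, I.
E has just one choice, so E = 10. So G can't be 10.
G's domain is down to {4}, so G = 4.
F and H share exactly the 2 values {6, 9}; by pigeonhole those values go to them, so strike 6, 9 from D.
So D = 12.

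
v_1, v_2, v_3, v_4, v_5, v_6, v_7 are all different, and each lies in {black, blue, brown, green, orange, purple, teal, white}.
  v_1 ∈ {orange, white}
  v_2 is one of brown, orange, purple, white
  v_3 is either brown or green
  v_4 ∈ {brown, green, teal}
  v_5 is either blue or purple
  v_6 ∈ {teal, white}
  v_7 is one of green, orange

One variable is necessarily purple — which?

v_2

Among the 7 variables, blue fits only v_5 (and all 7 values in {blue, brown, green, orange, purple, teal, white} must be used), so v_5 = blue.
Among the 6 still-open variables, purple fits only v_2 (and all 6 values in {brown, green, orange, purple, teal, white} must be used), so v_2 = purple.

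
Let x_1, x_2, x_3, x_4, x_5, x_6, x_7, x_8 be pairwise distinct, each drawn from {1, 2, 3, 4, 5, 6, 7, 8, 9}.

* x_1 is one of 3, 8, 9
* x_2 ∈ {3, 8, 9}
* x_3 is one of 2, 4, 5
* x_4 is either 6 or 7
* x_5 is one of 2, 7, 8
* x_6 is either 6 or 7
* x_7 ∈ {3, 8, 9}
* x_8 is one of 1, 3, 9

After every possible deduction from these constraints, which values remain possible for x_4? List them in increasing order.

6, 7

The 2 variables x_4 and x_6 are confined to {6, 7}, which locks those values in; drop them from x_5.
The 3 variables x_1, x_2, x_7 are confined to {3, 8, 9}, which locks those values in; drop them from x_5, x_8.
x_5 has just one choice, so x_5 = 2. Remove 2 from x_3.
x_8 has just one choice, so x_8 = 1.
No further eliminations apply; x_4 can still be any of 6, 7.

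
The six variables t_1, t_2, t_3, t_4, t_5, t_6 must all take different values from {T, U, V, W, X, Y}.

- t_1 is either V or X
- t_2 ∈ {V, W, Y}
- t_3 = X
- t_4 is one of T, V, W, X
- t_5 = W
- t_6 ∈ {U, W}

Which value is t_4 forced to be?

T

t_3's domain is down to {X}, so t_3 = X. Remove X from t_1, t_4.
t_5's domain is down to {W}, so t_5 = W. So t_2, t_4, t_6 can't be W.
t_6's domain is down to {U}, so t_6 = U.
t_1 has just one choice, so t_1 = V. Eliminate V elsewhere: t_2, t_4.
So t_4 = T.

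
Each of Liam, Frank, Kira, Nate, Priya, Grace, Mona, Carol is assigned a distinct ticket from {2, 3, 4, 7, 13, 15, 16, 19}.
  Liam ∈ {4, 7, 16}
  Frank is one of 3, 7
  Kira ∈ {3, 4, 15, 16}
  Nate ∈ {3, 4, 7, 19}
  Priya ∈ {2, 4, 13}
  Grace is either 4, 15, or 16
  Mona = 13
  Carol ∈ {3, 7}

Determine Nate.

19

Mona must be 13 (only option left). So Priya can't be 13.
The 7 still-open variables together cover exactly {2, 3, 4, 7, 15, 16, 19} — 7 values for 7 variables — and 2 appears only in Priya's list, so Priya = 2.
Among the 6 still-open variables, 19 fits only Nate (and all 6 values in {3, 4, 7, 15, 16, 19} must be used), so Nate = 19.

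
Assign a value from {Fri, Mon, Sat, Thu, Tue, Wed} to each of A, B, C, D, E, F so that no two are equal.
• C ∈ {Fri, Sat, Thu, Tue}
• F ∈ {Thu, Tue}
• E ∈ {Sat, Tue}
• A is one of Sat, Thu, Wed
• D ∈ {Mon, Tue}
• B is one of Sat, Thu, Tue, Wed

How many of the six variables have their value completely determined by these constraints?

2

The 6 variables draw from only 6 values {Fri, Mon, Sat, Thu, Tue, Wed}, so each is used; only C can be Fri, hence C = Fri.
Among the 5 still-open variables, Mon fits only D (and all 5 values in {Mon, Sat, Thu, Tue, Wed} must be used), so D = Mon.
Determined: C=Fri, D=Mon. The other variables each still have more than one consistent value. That makes 2.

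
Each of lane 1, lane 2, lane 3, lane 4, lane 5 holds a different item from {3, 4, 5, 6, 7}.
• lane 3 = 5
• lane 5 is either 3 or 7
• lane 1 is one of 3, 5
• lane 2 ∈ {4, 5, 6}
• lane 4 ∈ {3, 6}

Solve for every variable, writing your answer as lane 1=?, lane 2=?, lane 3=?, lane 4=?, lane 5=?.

lane 1=3, lane 2=4, lane 3=5, lane 4=6, lane 5=7

lane 3 has just one choice, so lane 3 = 5. Remove 5 from lane 1, lane 2.
lane 1 must be 3 (only option left). So lane 4, lane 5 can't be 3.
lane 4's domain is down to {6}, so lane 4 = 6. Remove 6 from lane 2.
lane 5 has just one choice, so lane 5 = 7.
lane 2 has just one choice, so lane 2 = 4.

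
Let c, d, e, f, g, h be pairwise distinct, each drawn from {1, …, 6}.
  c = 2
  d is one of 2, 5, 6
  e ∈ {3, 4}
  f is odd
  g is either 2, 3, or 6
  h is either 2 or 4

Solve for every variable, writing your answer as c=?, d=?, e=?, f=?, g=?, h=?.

c must be 2 (only option left). Remove 2 from d, g, h.
h must be 4 (only option left). So e can't be 4.
That leaves e = 3. Remove 3 from f, g.
That leaves g = 6. Strike 6 from d.
d's domain is down to {5}, so d = 5. Strike 5 from f.
f has just one choice, so f = 1.

c=2, d=5, e=3, f=1, g=6, h=4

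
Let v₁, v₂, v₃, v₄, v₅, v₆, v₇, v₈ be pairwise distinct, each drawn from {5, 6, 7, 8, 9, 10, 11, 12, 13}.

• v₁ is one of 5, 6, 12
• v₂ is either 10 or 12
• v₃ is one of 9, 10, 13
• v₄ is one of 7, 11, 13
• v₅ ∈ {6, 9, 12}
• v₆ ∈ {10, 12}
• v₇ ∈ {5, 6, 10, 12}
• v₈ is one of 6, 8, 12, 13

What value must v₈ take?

v₂ and v₆ between them cover only {10, 12} — a naked pair. Remove those values from v₁, v₃, v₅, v₇, v₈.
v₁ and v₇ share exactly the 2 values {5, 6}; by pigeonhole those values go to them, so strike 5, 6 from v₅, v₈.
v₅ must be 9 (only option left). Eliminate 9 elsewhere: v₃.
v₃'s domain is down to {13}, so v₃ = 13. Eliminate 13 elsewhere: v₄, v₈.
So v₈ = 8.

8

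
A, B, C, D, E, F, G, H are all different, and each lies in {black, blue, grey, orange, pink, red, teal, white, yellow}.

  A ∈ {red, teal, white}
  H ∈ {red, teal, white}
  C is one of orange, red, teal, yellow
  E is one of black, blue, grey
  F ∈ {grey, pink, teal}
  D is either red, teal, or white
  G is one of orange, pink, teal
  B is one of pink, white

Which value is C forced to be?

yellow

The 3 variables A, D, H are confined to {red, teal, white}, which locks those values in; drop them from B, C, F, G.
B must be pink (only option left). So F, G can't be pink.
That leaves F = grey. Eliminate grey elsewhere: E.
G has just one choice, so G = orange. So C can't be orange.
So C = yellow.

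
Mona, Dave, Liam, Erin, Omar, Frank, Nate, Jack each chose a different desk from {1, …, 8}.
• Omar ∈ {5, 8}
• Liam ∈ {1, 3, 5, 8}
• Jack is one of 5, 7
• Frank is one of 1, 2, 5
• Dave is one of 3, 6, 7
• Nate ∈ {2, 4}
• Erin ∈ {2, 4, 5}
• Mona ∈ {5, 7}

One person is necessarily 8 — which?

The 8 variables draw from only 8 values {1, 2, 3, 4, 5, 6, 7, 8}, so each is used; only Dave can be 6, hence Dave = 6.
The 7 still-open variables draw from only 7 values {1, 2, 3, 4, 5, 7, 8}, so each is used; only Liam can be 3, hence Liam = 3.
Among the 6 still-open variables, 1 fits only Frank (and all 6 values in {1, 2, 4, 5, 7, 8} must be used), so Frank = 1.
The 5 still-open variables together cover exactly {2, 4, 5, 7, 8} — 5 values for 5 variables — and 8 appears only in Omar's list, so Omar = 8.

Omar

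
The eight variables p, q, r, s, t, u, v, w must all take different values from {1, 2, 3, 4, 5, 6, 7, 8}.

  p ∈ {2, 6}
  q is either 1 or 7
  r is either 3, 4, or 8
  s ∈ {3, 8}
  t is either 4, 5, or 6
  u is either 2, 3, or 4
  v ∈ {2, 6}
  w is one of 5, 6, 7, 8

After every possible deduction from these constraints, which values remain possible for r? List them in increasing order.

3, 4, 8

Among the 8 variables, 1 fits only q (and all 8 values in {1, 2, 3, 4, 5, 6, 7, 8} must be used), so q = 1.
The 7 still-open variables draw from only 7 values {2, 3, 4, 5, 6, 7, 8}, so each is used; only w can be 7, hence w = 7.
The 6 still-open variables together cover exactly {2, 3, 4, 5, 6, 8} — 6 values for 6 variables — and 5 appears only in t's list, so t = 5.
The 2 variables p and v are confined to {2, 6}, which locks those values in; drop them from u.
No further eliminations apply; r can still be any of 3, 4, 8.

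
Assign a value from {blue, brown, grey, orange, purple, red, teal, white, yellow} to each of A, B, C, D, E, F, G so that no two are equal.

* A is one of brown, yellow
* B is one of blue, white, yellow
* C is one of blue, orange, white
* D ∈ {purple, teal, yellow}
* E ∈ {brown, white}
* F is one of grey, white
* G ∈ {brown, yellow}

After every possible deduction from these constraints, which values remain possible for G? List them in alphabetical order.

brown, yellow

A and G share exactly the 2 values {brown, yellow}; by pigeonhole those values go to them, so strike brown, yellow from B, D, E.
E's domain is down to {white}, so E = white. Strike white from B, C, F.
F's domain is down to {grey}, so F = grey.
B has just one choice, so B = blue. Eliminate blue elsewhere: C.
C must be orange (only option left).
No further eliminations apply; G can still be any of brown, yellow.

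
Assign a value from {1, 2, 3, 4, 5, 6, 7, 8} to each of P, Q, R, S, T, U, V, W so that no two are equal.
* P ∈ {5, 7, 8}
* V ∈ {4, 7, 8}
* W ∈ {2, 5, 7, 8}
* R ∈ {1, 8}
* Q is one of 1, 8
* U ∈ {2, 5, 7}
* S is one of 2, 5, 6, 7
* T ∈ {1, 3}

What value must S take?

6

The 8 variables together cover exactly {1, 2, 3, 4, 5, 6, 7, 8} — 8 values for 8 variables — and 3 appears only in T's list, so T = 3.
The 7 still-open variables together cover exactly {1, 2, 4, 5, 6, 7, 8} — 7 values for 7 variables — and 4 appears only in V's list, so V = 4.
The 6 still-open variables together cover exactly {1, 2, 5, 6, 7, 8} — 6 values for 6 variables — and 6 appears only in S's list, so S = 6.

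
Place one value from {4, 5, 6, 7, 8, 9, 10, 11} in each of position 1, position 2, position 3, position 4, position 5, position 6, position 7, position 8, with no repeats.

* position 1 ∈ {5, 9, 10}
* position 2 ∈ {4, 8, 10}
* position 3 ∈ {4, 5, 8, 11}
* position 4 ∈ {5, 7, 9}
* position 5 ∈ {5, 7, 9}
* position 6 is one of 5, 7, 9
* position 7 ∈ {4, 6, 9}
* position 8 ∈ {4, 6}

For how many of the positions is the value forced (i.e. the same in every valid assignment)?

3

The 8 variables together cover exactly {4, 5, 6, 7, 8, 9, 10, 11} — 8 values for 8 variables — and 11 appears only in position 3's list, so position 3 = 11.
The 7 still-open variables together cover exactly {4, 5, 6, 7, 8, 9, 10} — 7 values for 7 variables — and 8 appears only in position 2's list, so position 2 = 8.
Among the 6 still-open variables, 10 fits only position 1 (and all 6 values in {4, 5, 6, 7, 9, 10} must be used), so position 1 = 10.
position 4, position 5, position 6 share exactly the 3 values {5, 7, 9}; by pigeonhole those values go to them, so strike 5, 7, 9 from position 7.
Determined: position 1=10, position 2=8, position 3=11. The other positions each still have more than one consistent value. That makes 3.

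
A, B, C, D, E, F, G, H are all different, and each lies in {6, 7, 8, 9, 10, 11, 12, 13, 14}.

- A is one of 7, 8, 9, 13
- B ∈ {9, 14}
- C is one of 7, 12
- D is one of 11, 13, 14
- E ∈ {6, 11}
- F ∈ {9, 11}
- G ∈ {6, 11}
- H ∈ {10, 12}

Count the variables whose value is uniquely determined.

E and G between them cover only {6, 11} — a naked pair. Remove those values from D, F.
F's domain is down to {9}, so F = 9. Remove 9 from A, B.
B's domain is down to {14}, so B = 14. Remove 14 from D.
D's domain is down to {13}, so D = 13. Eliminate 13 elsewhere: A.
Determined: B=14, D=13, F=9. The other variables each still have more than one consistent value. That makes 3.

3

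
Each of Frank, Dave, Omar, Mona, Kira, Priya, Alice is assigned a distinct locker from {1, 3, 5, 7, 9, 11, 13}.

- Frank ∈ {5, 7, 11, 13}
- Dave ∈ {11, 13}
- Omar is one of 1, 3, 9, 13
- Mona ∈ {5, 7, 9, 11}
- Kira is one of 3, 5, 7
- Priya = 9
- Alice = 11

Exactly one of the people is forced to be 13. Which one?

Dave

Priya's domain is down to {9}, so Priya = 9. Eliminate 9 elsewhere: Omar, Mona.
That leaves Alice = 11. Eliminate 11 elsewhere: Frank, Dave, Mona.
So 13 goes to Dave.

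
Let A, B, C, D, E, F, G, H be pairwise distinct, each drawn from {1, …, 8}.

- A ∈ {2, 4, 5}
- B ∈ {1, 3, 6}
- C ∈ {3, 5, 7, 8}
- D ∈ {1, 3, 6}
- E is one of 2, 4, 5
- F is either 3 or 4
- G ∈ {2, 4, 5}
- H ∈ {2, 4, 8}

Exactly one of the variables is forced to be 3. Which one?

F

The 8 variables draw from only 8 values {1, 2, 3, 4, 5, 6, 7, 8}, so each is used; only C can be 7, hence C = 7.
The 7 still-open variables draw from only 7 values {1, 2, 3, 4, 5, 6, 8}, so each is used; only H can be 8, hence H = 8.
A, E, G share exactly the 3 values {2, 4, 5}; by pigeonhole those values go to them, so strike 2, 4, 5 from F.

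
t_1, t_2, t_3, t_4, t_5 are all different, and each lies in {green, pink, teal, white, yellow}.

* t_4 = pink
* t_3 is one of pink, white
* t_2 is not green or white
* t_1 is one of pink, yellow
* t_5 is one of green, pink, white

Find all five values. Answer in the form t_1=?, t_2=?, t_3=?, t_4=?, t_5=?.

t_1=yellow, t_2=teal, t_3=white, t_4=pink, t_5=green

t_4 must be pink (only option left). So t_1, t_2, t_3, t_5 can't be pink.
t_1 must be yellow (only option left). Eliminate yellow elsewhere: t_2.
t_2 must be teal (only option left).
That leaves t_3 = white. Remove white from t_5.
t_5 has just one choice, so t_5 = green.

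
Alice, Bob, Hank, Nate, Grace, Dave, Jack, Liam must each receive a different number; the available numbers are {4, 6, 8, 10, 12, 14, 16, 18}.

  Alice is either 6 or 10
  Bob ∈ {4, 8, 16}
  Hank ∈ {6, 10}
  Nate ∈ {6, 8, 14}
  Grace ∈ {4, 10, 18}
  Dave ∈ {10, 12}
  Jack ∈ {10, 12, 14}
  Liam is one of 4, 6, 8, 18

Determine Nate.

8

The 8 variables together cover exactly {4, 6, 8, 10, 12, 14, 16, 18} — 8 values for 8 variables — and 16 appears only in Bob's list, so Bob = 16.
Alice and Hank share exactly the 2 values {6, 10}; by pigeonhole those values go to them, so strike 6, 10 from Nate, Grace, Dave, Jack, Liam.
That leaves Dave = 12. Remove 12 from Jack.
Jack must be 14 (only option left). Eliminate 14 elsewhere: Nate.
So Nate = 8.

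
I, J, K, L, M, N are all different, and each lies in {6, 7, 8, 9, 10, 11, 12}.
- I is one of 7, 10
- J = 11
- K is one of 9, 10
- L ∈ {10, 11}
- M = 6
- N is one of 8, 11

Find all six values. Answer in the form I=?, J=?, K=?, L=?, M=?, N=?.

J has just one choice, so J = 11. Remove 11 from L, N.
L has just one choice, so L = 10. Remove 10 from I, K.
M has just one choice, so M = 6.
That leaves N = 8.
That leaves I = 7.
K must be 9 (only option left).

I=7, J=11, K=9, L=10, M=6, N=8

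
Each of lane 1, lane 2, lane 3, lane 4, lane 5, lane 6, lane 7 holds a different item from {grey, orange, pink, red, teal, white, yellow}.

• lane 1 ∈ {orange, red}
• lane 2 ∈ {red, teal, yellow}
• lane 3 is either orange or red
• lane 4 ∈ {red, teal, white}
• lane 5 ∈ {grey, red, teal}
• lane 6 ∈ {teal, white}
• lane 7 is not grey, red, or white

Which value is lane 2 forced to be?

The 7 variables draw from only 7 values {grey, orange, pink, red, teal, white, yellow}, so each is used; only lane 5 can be grey, hence lane 5 = grey.
The 6 still-open variables together cover exactly {orange, pink, red, teal, white, yellow} — 6 values for 6 variables — and pink appears only in lane 7's list, so lane 7 = pink.
The 5 still-open variables together cover exactly {orange, red, teal, white, yellow} — 5 values for 5 variables — and yellow appears only in lane 2's list, so lane 2 = yellow.

yellow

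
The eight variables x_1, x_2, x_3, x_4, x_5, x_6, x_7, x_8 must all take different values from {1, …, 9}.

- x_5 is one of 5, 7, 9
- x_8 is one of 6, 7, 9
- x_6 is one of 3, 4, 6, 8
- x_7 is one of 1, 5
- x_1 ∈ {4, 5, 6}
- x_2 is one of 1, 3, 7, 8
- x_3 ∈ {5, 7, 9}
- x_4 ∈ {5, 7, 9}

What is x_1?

4

x_3, x_4, x_5 between them cover only {5, 7, 9} — a naked triple. Remove those values from x_1, x_2, x_7, x_8.
x_7's domain is down to {1}, so x_7 = 1. Remove 1 from x_2.
x_8's domain is down to {6}, so x_8 = 6. So x_1, x_6 can't be 6.
So x_1 = 4.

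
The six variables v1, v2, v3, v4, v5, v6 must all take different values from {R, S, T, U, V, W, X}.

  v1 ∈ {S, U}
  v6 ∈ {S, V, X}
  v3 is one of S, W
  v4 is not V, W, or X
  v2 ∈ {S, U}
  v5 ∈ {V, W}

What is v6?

X

The 2 variables v1 and v2 are confined to {S, U}, which locks those values in; drop them from v3, v4, v6.
v3 has just one choice, so v3 = W. Strike W from v5.
v5 must be V (only option left). Eliminate V elsewhere: v6.
So v6 = X.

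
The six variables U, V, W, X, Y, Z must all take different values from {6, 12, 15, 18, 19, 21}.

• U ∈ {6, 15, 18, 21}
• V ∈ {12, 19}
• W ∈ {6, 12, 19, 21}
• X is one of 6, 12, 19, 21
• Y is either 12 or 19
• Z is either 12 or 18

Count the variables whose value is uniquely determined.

Among the 6 variables, 15 fits only U (and all 6 values in {6, 12, 15, 18, 19, 21} must be used), so U = 15.
The 5 still-open variables together cover exactly {6, 12, 18, 19, 21} — 5 values for 5 variables — and 18 appears only in Z's list, so Z = 18.
V and Y share exactly the 2 values {12, 19}; by pigeonhole those values go to them, so strike 12, 19 from W, X.
Determined: U=15, Z=18. The other variables each still have more than one consistent value. That makes 2.

2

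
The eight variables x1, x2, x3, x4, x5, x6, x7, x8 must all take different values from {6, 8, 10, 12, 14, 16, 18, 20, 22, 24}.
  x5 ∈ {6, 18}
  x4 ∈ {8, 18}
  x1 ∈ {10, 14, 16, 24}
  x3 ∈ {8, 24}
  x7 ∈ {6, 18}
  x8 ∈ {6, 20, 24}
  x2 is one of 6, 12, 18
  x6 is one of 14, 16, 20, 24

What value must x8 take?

20

x5 and x7 share exactly the 2 values {6, 18}; by pigeonhole those values go to them, so strike 6, 18 from x2, x4, x8.
x2 must be 12 (only option left).
x4 must be 8 (only option left). Remove 8 from x3.
x3 has just one choice, so x3 = 24. Eliminate 24 elsewhere: x1, x6, x8.
So x8 = 20.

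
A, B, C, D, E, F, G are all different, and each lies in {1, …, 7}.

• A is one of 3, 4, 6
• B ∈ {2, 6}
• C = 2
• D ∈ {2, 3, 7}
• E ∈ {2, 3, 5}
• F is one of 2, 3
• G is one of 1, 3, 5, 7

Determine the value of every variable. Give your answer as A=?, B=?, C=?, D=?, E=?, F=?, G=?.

C has just one choice, so C = 2. So B, D, E, F can't be 2.
F has just one choice, so F = 3. Eliminate 3 elsewhere: A, D, E, G.
B has just one choice, so B = 6. So A can't be 6.
That leaves D = 7. Remove 7 from G.
That leaves E = 5. So G can't be 5.
G's domain is down to {1}, so G = 1.
A's domain is down to {4}, so A = 4.

A=4, B=6, C=2, D=7, E=5, F=3, G=1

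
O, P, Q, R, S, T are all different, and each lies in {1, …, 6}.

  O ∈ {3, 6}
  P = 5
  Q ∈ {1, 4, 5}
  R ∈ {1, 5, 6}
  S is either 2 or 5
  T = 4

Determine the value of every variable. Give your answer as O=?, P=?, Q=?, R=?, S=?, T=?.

O=3, P=5, Q=1, R=6, S=2, T=4

P has just one choice, so P = 5. Eliminate 5 elsewhere: Q, R, S.
S's domain is down to {2}, so S = 2.
T's domain is down to {4}, so T = 4. So Q can't be 4.
Q must be 1 (only option left). Eliminate 1 elsewhere: R.
R's domain is down to {6}, so R = 6. Eliminate 6 elsewhere: O.
O's domain is down to {3}, so O = 3.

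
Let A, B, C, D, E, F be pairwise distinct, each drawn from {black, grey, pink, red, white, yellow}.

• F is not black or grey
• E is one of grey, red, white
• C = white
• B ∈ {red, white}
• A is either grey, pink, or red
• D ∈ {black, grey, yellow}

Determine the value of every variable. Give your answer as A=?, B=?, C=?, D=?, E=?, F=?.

C must be white (only option left). So B, E, F can't be white.
B must be red (only option left). Strike red from A, E, F.
E has just one choice, so E = grey. Strike grey from A, D.
A has just one choice, so A = pink. Eliminate pink elsewhere: F.
That leaves F = yellow. Strike yellow from D.
D has just one choice, so D = black.

A=pink, B=red, C=white, D=black, E=grey, F=yellow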